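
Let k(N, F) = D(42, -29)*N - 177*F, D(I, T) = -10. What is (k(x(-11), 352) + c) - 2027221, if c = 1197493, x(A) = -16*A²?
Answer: -872672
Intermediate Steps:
k(N, F) = -177*F - 10*N (k(N, F) = -10*N - 177*F = -177*F - 10*N)
(k(x(-11), 352) + c) - 2027221 = ((-177*352 - (-160)*(-11)²) + 1197493) - 2027221 = ((-62304 - (-160)*121) + 1197493) - 2027221 = ((-62304 - 10*(-1936)) + 1197493) - 2027221 = ((-62304 + 19360) + 1197493) - 2027221 = (-42944 + 1197493) - 2027221 = 1154549 - 2027221 = -872672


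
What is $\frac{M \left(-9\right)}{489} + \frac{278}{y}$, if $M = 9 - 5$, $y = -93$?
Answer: $- \frac{46430}{15159} \approx -3.0629$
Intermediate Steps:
$M = 4$
$\frac{M \left(-9\right)}{489} + \frac{278}{y} = \frac{4 \left(-9\right)}{489} + \frac{278}{-93} = \left(-36\right) \frac{1}{489} + 278 \left(- \frac{1}{93}\right) = - \frac{12}{163} - \frac{278}{93} = - \frac{46430}{15159}$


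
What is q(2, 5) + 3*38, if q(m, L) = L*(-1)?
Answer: 109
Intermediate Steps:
q(m, L) = -L
q(2, 5) + 3*38 = -1*5 + 3*38 = -5 + 114 = 109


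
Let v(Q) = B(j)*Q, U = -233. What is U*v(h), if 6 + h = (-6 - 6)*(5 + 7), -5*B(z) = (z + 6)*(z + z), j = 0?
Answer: 0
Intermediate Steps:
B(z) = -2*z*(6 + z)/5 (B(z) = -(z + 6)*(z + z)/5 = -(6 + z)*2*z/5 = -2*z*(6 + z)/5)
h = -150 (h = -6 + (-6 - 6)*(5 + 7) = -6 - 12*12 = -6 - 144 = -150)
v(Q) = 0 (v(Q) = (-⅖*0*(6 + 0))*Q = (-⅖*0*6)*Q = 0*Q = 0)
U*v(h) = -233*0 = 0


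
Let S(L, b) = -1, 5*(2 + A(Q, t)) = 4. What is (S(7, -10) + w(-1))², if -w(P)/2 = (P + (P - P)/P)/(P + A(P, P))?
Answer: 441/121 ≈ 3.6446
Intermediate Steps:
A(Q, t) = -6/5 (A(Q, t) = -2 + (⅕)*4 = -2 + ⅘ = -6/5)
w(P) = -2*P/(-6/5 + P) (w(P) = -2*(P + (P - P)/P)/(P - 6/5) = -2*(P + 0/P)/(-6/5 + P) = -2*(P + 0)/(-6/5 + P) = -2*P/(-6/5 + P))
(S(7, -10) + w(-1))² = (-1 - 10*(-1)/(-6 + 5*(-1)))² = (-1 - 10*(-1)/(-6 - 5))² = (-1 - 10*(-1)/(-11))² = (-1 - 10*(-1)*(-1/11))² = (-1 - 10/11)² = (-21/11)² = 441/121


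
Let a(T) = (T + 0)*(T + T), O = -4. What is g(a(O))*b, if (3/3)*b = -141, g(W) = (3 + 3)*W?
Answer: -27072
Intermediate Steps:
a(T) = 2*T² (a(T) = T*(2*T) = 2*T²)
g(W) = 6*W
b = -141
g(a(O))*b = (6*(2*(-4)²))*(-141) = (6*(2*16))*(-141) = (6*32)*(-141) = 192*(-141) = -27072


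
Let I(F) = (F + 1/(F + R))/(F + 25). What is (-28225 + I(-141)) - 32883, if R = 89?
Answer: -368596123/6032 ≈ -61107.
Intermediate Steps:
I(F) = (F + 1/(89 + F))/(25 + F) (I(F) = (F + 1/(F + 89))/(F + 25) = (F + 1/(89 + F))/(25 + F))
(-28225 + I(-141)) - 32883 = (-28225 + (1 + (-141)**2 + 89*(-141))/(2225 + (-141)**2 + 114*(-141))) - 32883 = (-28225 + (1 + 19881 - 12549)/(2225 + 19881 - 16074)) - 32883 = (-28225 + 7333/6032) - 32883 = -170245867/6032 - 32883 = -368596123/6032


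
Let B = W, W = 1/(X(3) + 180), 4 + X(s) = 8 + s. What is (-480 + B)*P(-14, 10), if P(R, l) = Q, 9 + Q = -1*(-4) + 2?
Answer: 269277/187 ≈ 1440.0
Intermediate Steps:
X(s) = 4 + s (X(s) = -4 + (8 + s) = 4 + s)
Q = -3 (Q = -9 + (-1*(-4) + 2) = -9 + (4 + 2) = -9 + 6 = -3)
P(R, l) = -3
W = 1/187 (W = 1/((4 + 3) + 180) = 1/(7 + 180) = 1/187 ≈ 0.0053476)
B = 1/187 ≈ 0.0053476
(-480 + B)*P(-14, 10) = (-480 + 1/187)*(-3) = -89759/187*(-3) = 269277/187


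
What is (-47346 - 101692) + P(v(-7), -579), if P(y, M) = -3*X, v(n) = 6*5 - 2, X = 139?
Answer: -149455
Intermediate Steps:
v(n) = 28 (v(n) = 30 - 2 = 28)
P(y, M) = -417 (P(y, M) = -3*139 = -417)
(-47346 - 101692) + P(v(-7), -579) = (-47346 - 101692) - 417 = -149038 - 417 = -149455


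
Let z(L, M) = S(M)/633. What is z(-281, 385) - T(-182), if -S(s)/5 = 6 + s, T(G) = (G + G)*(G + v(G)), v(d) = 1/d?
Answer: -41938205/633 ≈ -66253.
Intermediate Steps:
T(G) = 2*G*(G + 1/G) (T(G) = (G + G)*(G + 1/G) = (2*G)*(G + 1/G) = 2*G*(G + 1/G))
S(s) = -30 - 5*s (S(s) = -5*(6 + s) = -30 - 5*s)
z(L, M) = -10/211 - 5*M/633 (z(L, M) = (-30 - 5*M)/633 = (-30 - 5*M)*(1/633) = -10/211 - 5*M/633)
z(-281, 385) - T(-182) = (-10/211 - 5/633*385) - (2 + 2*(-182)²) = (-10/211 - 1925/633) - (2 + 2*33124) = -1955/633 - (2 + 66248) = -1955/633 - 1*66250 = -1955/633 - 66250 = -41938205/633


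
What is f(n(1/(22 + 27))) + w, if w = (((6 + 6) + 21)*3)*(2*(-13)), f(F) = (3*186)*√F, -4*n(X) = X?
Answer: -2574 + 279*I/7 ≈ -2574.0 + 39.857*I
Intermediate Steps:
n(X) = -X/4
f(F) = 558*√F
w = -2574 (w = ((12 + 21)*3)*(-26) = (33*3)*(-26) = 99*(-26) = -2574)
f(n(1/(22 + 27))) + w = 558*√(-1/(4*(22 + 27))) - 2574 = 558*√(-¼/49) - 2574 = 558*√(-¼*1/49) - 2574 = 558*√(-1/196) - 2574 = 558*(I/14) - 2574 = 279*I/7 - 2574 = -2574 + 279*I/7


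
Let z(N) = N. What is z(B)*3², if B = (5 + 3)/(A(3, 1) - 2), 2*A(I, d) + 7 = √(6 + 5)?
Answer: -72/5 - 72*√11/55 ≈ -18.742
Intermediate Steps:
A(I, d) = -7/2 + √11/2 (A(I, d) = -7/2 + √(6 + 5)/2 = -7/2 + √11/2)
B = 8/(-11/2 + √11/2) (B = (5 + 3)/((-7/2 + √11/2) - 2) = 8/(-11/2 + √11/2) ≈ -2.0824)
z(B)*3² = (-8/5 - 8*√11/55)*3² = (-8/5 - 8*√11/55)*9 = -72/5 - 72*√11/55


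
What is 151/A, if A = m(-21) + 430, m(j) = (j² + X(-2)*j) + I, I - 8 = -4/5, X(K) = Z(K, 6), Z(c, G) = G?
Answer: 755/3761 ≈ 0.20074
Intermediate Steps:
X(K) = 6
I = 36/5 (I = 8 - 4/5 = 8 - 4*⅕ = 8 - ⅘ = 36/5 ≈ 7.2000)
m(j) = 36/5 + j² + 6*j (m(j) = (j² + 6*j) + 36/5 = 36/5 + j² + 6*j)
A = 3761/5 (A = (36/5 + (-21)² + 6*(-21)) + 430 = (36/5 + 441 - 126) + 430 = 1611/5 + 430 = 3761/5 ≈ 752.20)
151/A = 151/(3761/5) = 151*(5/3761) = 755/3761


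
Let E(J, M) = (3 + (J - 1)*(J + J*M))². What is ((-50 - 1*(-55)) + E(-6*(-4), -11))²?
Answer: 926428866042436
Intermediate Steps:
E(J, M) = (3 + (-1 + J)*(J + J*M))²
((-50 - 1*(-55)) + E(-6*(-4), -11))² = ((-50 - 1*(-55)) + (3 + (-6*(-4))² - (-6)*(-4) - 11*(-6*(-4))² - 1*(-6*(-4))*(-11))²)² = ((-50 + 55) + (3 + 24² - 1*24 - 11*24² - 1*24*(-11))²)² = (5 + (3 + 576 - 24 - 11*576 + 264)²)² = (5 + (3 + 576 - 24 - 6336 + 264)²)² = (5 + (-5517)²)² = (5 + 30437289)² = 30437294² = 926428866042436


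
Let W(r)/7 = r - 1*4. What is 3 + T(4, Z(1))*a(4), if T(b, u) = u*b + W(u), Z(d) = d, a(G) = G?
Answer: -65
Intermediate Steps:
W(r) = -28 + 7*r (W(r) = 7*(r - 1*4) = 7*(r - 4) = 7*(-4 + r) = -28 + 7*r)
T(b, u) = -28 + 7*u + b*u (T(b, u) = u*b + (-28 + 7*u) = b*u + (-28 + 7*u) = -28 + 7*u + b*u)
3 + T(4, Z(1))*a(4) = 3 + (-28 + 7*1 + 4*1)*4 = 3 + (-28 + 7 + 4)*4 = 3 - 17*4 = 3 - 68 = -65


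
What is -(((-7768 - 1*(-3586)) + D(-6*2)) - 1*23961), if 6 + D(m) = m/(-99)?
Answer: 928913/33 ≈ 28149.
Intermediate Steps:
D(m) = -6 - m/99 (D(m) = -6 + m/(-99) = -6 + m*(-1/99) = -6 - m/99)
-(((-7768 - 1*(-3586)) + D(-6*2)) - 1*23961) = -(((-7768 - 1*(-3586)) + (-6 - (-2)*2/33)) - 1*23961) = -(((-7768 + 3586) + (-6 - 1/99*(-12))) - 23961) = -((-4182 + (-6 + 4/33)) - 23961) = -((-4182 - 194/33) - 23961) = -(-138200/33 - 23961) = -1*(-928913/33) = 928913/33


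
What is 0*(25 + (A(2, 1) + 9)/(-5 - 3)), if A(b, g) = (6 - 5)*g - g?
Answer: 0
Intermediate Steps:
A(b, g) = 0 (A(b, g) = 1*g - g = g - g = 0)
0*(25 + (A(2, 1) + 9)/(-5 - 3)) = 0*(25 + (0 + 9)/(-5 - 3)) = 0*(25 + 9/(-8)) = 0*(25 + 9*(-⅛)) = 0*(25 - 9/8) = 0*(191/8) = 0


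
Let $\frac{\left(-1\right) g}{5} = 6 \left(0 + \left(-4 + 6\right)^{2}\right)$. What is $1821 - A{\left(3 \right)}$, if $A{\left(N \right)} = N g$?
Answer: $2181$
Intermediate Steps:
$g = -120$ ($g = - 5 \cdot 6 \left(0 + \left(-4 + 6\right)^{2}\right) = - 5 \cdot 6 \left(0 + 2^{2}\right) = - 5 \cdot 6 \left(0 + 4\right) = - 5 \cdot 6 \cdot 4 = \left(-5\right) 24 = -120$)
$A{\left(N \right)} = - 120 N$ ($A{\left(N \right)} = N \left(-120\right) = - 120 N$)
$1821 - A{\left(3 \right)} = 1821 - \left(-120\right) 3 = 1821 - -360 = 1821 + 360 = 2181$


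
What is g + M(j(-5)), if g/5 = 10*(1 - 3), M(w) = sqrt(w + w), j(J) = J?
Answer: -100 + I*sqrt(10) ≈ -100.0 + 3.1623*I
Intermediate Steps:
M(w) = sqrt(2)*sqrt(w) (M(w) = sqrt(2*w) = sqrt(2)*sqrt(w))
g = -100 (g = 5*(10*(1 - 3)) = 5*(10*(-2)) = 5*(-20) = -100)
g + M(j(-5)) = -100 + sqrt(2)*sqrt(-5) = -100 + sqrt(2)*(I*sqrt(5)) = -100 + I*sqrt(10)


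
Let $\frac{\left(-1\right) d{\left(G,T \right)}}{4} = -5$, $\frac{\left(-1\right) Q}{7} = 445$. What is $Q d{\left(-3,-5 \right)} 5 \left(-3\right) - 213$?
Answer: $934287$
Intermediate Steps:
$Q = -3115$ ($Q = \left(-7\right) 445 = -3115$)
$d{\left(G,T \right)} = 20$ ($d{\left(G,T \right)} = \left(-4\right) \left(-5\right) = 20$)
$Q d{\left(-3,-5 \right)} 5 \left(-3\right) - 213 = - 3115 \cdot 20 \cdot 5 \left(-3\right) - 213 = - 3115 \cdot 100 \left(-3\right) - 213 = \left(-3115\right) \left(-300\right) - 213 = 934500 - 213 = 934287$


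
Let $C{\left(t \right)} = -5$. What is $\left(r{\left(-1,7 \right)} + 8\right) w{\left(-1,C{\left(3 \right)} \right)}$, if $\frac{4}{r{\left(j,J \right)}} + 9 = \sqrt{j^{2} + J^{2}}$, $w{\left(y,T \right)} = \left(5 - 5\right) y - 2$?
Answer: $- \frac{424}{31} + \frac{40 \sqrt{2}}{31} \approx -11.853$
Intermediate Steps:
$w{\left(y,T \right)} = -2$ ($w{\left(y,T \right)} = \left(5 - 5\right) y - 2 = 0 y - 2 = 0 - 2 = -2$)
$r{\left(j,J \right)} = \frac{4}{-9 + \sqrt{J^{2} + j^{2}}}$ ($r{\left(j,J \right)} = \frac{4}{-9 + \sqrt{j^{2} + J^{2}}} = \frac{4}{-9 + \sqrt{J^{2} + j^{2}}}$)
$\left(r{\left(-1,7 \right)} + 8\right) w{\left(-1,C{\left(3 \right)} \right)} = \left(\frac{4}{-9 + \sqrt{7^{2} + \left(-1\right)^{2}}} + 8\right) \left(-2\right) = \left(\frac{4}{-9 + \sqrt{49 + 1}} + 8\right) \left(-2\right) = \left(\frac{4}{-9 + \sqrt{50}} + 8\right) \left(-2\right) = \left(\frac{4}{-9 + 5 \sqrt{2}} + 8\right) \left(-2\right) = \left(8 + \frac{4}{-9 + 5 \sqrt{2}}\right) \left(-2\right) = -16 - \frac{8}{-9 + 5 \sqrt{2}}$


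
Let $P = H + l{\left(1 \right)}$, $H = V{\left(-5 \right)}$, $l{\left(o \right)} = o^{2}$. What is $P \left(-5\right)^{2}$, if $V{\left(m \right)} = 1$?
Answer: $50$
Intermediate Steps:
$H = 1$
$P = 2$ ($P = 1 + 1^{2} = 1 + 1 = 2$)
$P \left(-5\right)^{2} = 2 \left(-5\right)^{2} = 2 \cdot 25 = 50$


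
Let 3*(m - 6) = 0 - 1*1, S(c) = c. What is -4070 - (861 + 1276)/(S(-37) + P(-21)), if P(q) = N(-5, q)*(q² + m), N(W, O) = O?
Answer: -38325053/9417 ≈ -4069.8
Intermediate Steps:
m = 17/3 (m = 6 + (0 - 1*1)/3 = 6 + (0 - 1)/3 = 6 + (⅓)*(-1) = 6 - ⅓ = 17/3 ≈ 5.6667)
P(q) = q*(17/3 + q²) (P(q) = q*(q² + 17/3) = q*(17/3 + q²))
-4070 - (861 + 1276)/(S(-37) + P(-21)) = -4070 - (861 + 1276)/(-37 - 21*(17/3 + (-21)²)) = -4070 - 2137/(-37 - 21*(17/3 + 441)) = -4070 - 2137/(-37 - 21*1340/3) = -4070 - 2137/(-37 - 9380) = -4070 - 2137/(-9417) = -4070 - 2137*(-1)/9417 = -4070 - 1*(-2137/9417) = -4070 + 2137/9417 = -38325053/9417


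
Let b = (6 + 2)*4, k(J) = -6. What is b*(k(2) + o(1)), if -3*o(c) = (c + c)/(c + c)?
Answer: -608/3 ≈ -202.67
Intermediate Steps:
o(c) = -1/3 (o(c) = -(c + c)/(3*(c + c)) = -2*c/(3*(2*c)) = -2*c*1/(2*c)/3 = -1/3*1 = -1/3)
b = 32 (b = 8*4 = 32)
b*(k(2) + o(1)) = 32*(-6 - 1/3) = 32*(-19/3) = -608/3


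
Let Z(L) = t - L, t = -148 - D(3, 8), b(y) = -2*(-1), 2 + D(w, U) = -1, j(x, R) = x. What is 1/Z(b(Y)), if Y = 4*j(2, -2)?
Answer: -1/147 ≈ -0.0068027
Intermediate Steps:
D(w, U) = -3 (D(w, U) = -2 - 1 = -3)
Y = 8 (Y = 4*2 = 8)
b(y) = 2
t = -145 (t = -148 - 1*(-3) = -148 + 3 = -145)
Z(L) = -145 - L
1/Z(b(Y)) = 1/(-145 - 1*2) = 1/(-145 - 2) = 1/(-147) = -1/147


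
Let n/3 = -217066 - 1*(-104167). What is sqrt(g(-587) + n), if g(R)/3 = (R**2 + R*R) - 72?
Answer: sqrt(1728501) ≈ 1314.7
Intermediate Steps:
g(R) = -216 + 6*R**2 (g(R) = 3*((R**2 + R*R) - 72) = 3*((R**2 + R**2) - 72) = 3*(2*R**2 - 72) = 3*(-72 + 2*R**2) = -216 + 6*R**2)
n = -338697 (n = 3*(-217066 - 1*(-104167)) = 3*(-217066 + 104167) = 3*(-112899) = -338697)
sqrt(g(-587) + n) = sqrt((-216 + 6*(-587)**2) - 338697) = sqrt((-216 + 6*344569) - 338697) = sqrt((-216 + 2067414) - 338697) = sqrt(2067198 - 338697) = sqrt(1728501)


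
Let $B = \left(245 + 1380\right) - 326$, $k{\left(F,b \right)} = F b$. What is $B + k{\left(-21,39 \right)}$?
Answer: $480$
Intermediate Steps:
$B = 1299$ ($B = 1625 - 326 = 1299$)
$B + k{\left(-21,39 \right)} = 1299 - 819 = 480$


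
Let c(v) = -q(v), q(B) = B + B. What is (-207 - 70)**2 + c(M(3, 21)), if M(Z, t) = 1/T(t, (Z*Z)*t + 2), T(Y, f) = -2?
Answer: 76730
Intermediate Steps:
q(B) = 2*B
M(Z, t) = -1/2 (M(Z, t) = 1/(-2) = -1/2)
c(v) = -2*v
(-207 - 70)**2 + c(M(3, 21)) = (-207 - 70)**2 - 2*(-1/2) = (-277)**2 + 1 = 76729 + 1 = 76730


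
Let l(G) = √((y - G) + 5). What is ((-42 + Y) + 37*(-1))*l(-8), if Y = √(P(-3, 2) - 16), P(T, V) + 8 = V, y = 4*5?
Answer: √33*(-79 + I*√22) ≈ -453.82 + 26.944*I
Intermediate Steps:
y = 20
P(T, V) = -8 + V
Y = I*√22 (Y = √((-8 + 2) - 16) = √(-6 - 16) = √(-22) = I*√22 ≈ 4.6904*I)
l(G) = √(25 - G) (l(G) = √((20 - G) + 5) = √(25 - G))
((-42 + Y) + 37*(-1))*l(-8) = ((-42 + I*√22) + 37*(-1))*√(25 - 1*(-8)) = ((-42 + I*√22) - 37)*√(25 + 8) = (-79 + I*√22)*√33 = √33*(-79 + I*√22)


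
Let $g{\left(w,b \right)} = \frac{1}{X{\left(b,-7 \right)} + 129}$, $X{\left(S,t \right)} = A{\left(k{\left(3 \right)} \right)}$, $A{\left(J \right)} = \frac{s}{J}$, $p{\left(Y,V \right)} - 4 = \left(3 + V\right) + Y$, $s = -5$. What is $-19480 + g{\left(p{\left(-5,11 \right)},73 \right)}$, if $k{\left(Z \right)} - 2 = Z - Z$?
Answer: $- \frac{4928438}{253} \approx -19480.0$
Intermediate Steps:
$k{\left(Z \right)} = 2$ ($k{\left(Z \right)} = 2 + \left(Z - Z\right) = 2 + 0 = 2$)
$p{\left(Y,V \right)} = 7 + V + Y$ ($p{\left(Y,V \right)} = 4 + \left(\left(3 + V\right) + Y\right) = 4 + \left(3 + V + Y\right) = 7 + V + Y$)
$A{\left(J \right)} = - \frac{5}{J}$
$X{\left(S,t \right)} = - \frac{5}{2}$
$g{\left(w,b \right)} = \frac{2}{253}$ ($g{\left(w,b \right)} = \frac{1}{- \frac{5}{2} + 129} = \frac{1}{\frac{253}{2}} = \frac{2}{253}$)
$-19480 + g{\left(p{\left(-5,11 \right)},73 \right)} = -19480 + \frac{2}{253} = - \frac{4928438}{253}$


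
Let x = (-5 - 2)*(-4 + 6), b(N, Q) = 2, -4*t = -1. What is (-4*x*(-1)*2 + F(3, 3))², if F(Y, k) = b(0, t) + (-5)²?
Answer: 7225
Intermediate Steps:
t = ¼ (t = -¼*(-1) = ¼ ≈ 0.25000)
x = -14 (x = -7*2 = -14)
F(Y, k) = 27 (F(Y, k) = 2 + (-5)² = 2 + 25 = 27)
(-4*x*(-1)*2 + F(3, 3))² = (-4*(-14*(-1))*2 + 27)² = (-56*2 + 27)² = (-4*28 + 27)² = (-112 + 27)² = (-85)² = 7225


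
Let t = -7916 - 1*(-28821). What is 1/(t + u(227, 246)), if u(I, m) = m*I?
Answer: 1/76747 ≈ 1.3030e-5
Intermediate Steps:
u(I, m) = I*m
t = 20905 (t = -7916 + 28821 = 20905)
1/(t + u(227, 246)) = 1/(20905 + 227*246) = 1/(20905 + 55842) = 1/76747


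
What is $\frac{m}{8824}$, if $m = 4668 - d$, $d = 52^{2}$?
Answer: $\frac{491}{2206} \approx 0.22257$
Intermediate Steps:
$d = 2704$
$m = 1964$ ($m = 4668 - 2704 = 1964$)
$\frac{m}{8824} = \frac{1964}{8824} = 1964 \cdot \frac{1}{8824} = \frac{491}{2206}$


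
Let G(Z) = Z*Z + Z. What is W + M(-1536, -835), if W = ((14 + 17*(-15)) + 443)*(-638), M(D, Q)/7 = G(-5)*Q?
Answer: -245776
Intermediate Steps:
G(Z) = Z + Z² (G(Z) = Z² + Z = Z + Z²)
M(D, Q) = 140*Q (M(D, Q) = 7*((-5*(1 - 5))*Q) = 7*((-5*(-4))*Q) = 7*(20*Q) = 140*Q)
W = -128876 (W = ((14 - 255) + 443)*(-638) = (-241 + 443)*(-638) = 202*(-638) = -128876)
W + M(-1536, -835) = -128876 + 140*(-835) = -128876 - 116900 = -245776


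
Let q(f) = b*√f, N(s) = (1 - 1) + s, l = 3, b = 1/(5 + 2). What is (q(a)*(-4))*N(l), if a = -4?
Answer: -24*I/7 ≈ -3.4286*I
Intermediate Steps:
b = ⅐ (b = 1/7 = ⅐ ≈ 0.14286)
N(s) = s (N(s) = 0 + s = s)
q(f) = √f/7
(q(a)*(-4))*N(l) = ((√(-4)/7)*(-4))*3 = (((2*I)/7)*(-4))*3 = ((2*I/7)*(-4))*3 = -8*I/7*3 = -24*I/7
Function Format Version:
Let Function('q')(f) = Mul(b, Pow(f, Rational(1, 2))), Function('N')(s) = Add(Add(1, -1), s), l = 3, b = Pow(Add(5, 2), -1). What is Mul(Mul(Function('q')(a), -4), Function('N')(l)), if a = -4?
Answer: Mul(Rational(-24, 7), I) ≈ Mul(-3.4286, I)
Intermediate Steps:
b = Rational(1, 7) (b = Pow(7, -1) = Rational(1, 7) ≈ 0.14286)
Function('N')(s) = s (Function('N')(s) = Add(0, s) = s)
Function('q')(f) = Mul(Rational(1, 7), Pow(f, Rational(1, 2)))
Mul(Mul(Function('q')(a), -4), Function('N')(l)) = Mul(Mul(Mul(Rational(1, 7), Pow(-4, Rational(1, 2))), -4), 3) = Mul(Mul(Mul(Rational(1, 7), Mul(2, I)), -4), 3) = Mul(Mul(Mul(Rational(2, 7), I), -4), 3) = Mul(Mul(Rational(-8, 7), I), 3) = Mul(Rational(-24, 7), I)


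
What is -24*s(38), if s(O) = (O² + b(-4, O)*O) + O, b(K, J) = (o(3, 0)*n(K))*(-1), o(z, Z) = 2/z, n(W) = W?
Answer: -38000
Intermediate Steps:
b(K, J) = -2*K/3 (b(K, J) = ((2/3)*K)*(-1) = ((2*(⅓))*K)*(-1) = (2*K/3)*(-1) = -2*K/3)
s(O) = O² + 11*O/3 (s(O) = (O² + (-⅔*(-4))*O) + O = (O² + 8*O/3) + O = O² + 11*O/3)
-24*s(38) = -8*38*(11 + 3*38) = -8*38*(11 + 114) = -8*38*125 = -24*4750/3 = -38000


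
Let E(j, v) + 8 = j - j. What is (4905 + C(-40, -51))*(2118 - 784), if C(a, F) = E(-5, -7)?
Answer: 6532598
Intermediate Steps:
E(j, v) = -8 (E(j, v) = -8 + (j - j) = -8 + 0 = -8)
C(a, F) = -8
(4905 + C(-40, -51))*(2118 - 784) = (4905 - 8)*(2118 - 784) = 4897*1334 = 6532598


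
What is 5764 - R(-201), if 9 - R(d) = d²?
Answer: 46156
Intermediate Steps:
R(d) = 9 - d²
5764 - R(-201) = 5764 - (9 - 1*(-201)²) = 5764 - (9 - 1*40401) = 5764 - (9 - 40401) = 5764 - 1*(-40392) = 5764 + 40392 = 46156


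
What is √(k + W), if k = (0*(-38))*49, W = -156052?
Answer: 2*I*√39013 ≈ 395.03*I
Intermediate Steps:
k = 0 (k = 0*49 = 0)
√(k + W) = √(0 - 156052) = √(-156052) = 2*I*√39013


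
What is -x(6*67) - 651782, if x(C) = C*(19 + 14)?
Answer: -665048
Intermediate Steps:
x(C) = 33*C (x(C) = C*33 = 33*C)
-x(6*67) - 651782 = -33*6*67 - 651782 = -33*402 - 651782 = -1*13266 - 651782 = -13266 - 651782 = -665048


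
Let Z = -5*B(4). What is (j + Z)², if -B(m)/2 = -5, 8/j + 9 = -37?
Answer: 1331716/529 ≈ 2517.4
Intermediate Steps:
j = -4/23 (j = 8/(-9 - 37) = 8/(-46) = 8*(-1/46) = -4/23 ≈ -0.17391)
B(m) = 10 (B(m) = -2*(-5) = 10)
Z = -50 (Z = -5*10 = -50)
(j + Z)² = (-4/23 - 50)² = (-1154/23)² = 1331716/529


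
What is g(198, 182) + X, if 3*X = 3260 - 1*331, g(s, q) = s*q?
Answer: 111037/3 ≈ 37012.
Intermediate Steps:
g(s, q) = q*s
X = 2929/3 (X = (3260 - 1*331)/3 = (3260 - 331)/3 = (⅓)*2929 = 2929/3 ≈ 976.33)
g(198, 182) + X = 182*198 + 2929/3 = 36036 + 2929/3 = 111037/3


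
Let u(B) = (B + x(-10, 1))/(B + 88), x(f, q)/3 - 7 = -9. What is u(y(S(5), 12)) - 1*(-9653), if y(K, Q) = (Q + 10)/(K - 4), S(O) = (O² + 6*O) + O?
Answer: 23891018/2475 ≈ 9652.9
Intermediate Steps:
x(f, q) = -6 (x(f, q) = 21 + 3*(-9) = 21 - 27 = -6)
S(O) = O² + 7*O
y(K, Q) = (10 + Q)/(-4 + K)
u(B) = (-6 + B)/(88 + B) (u(B) = (B - 6)/(B + 88) = (-6 + B)/(88 + B))
u(y(S(5), 12)) - 1*(-9653) = (-6 + (10 + 12)/(-4 + 5*(7 + 5)))/(88 + (10 + 12)/(-4 + 5*(7 + 5))) - 1*(-9653) = (-6 + 22/(-4 + 5*12))/(88 + 22/(-4 + 5*12)) + 9653 = (-6 + 22/(-4 + 60))/(88 + 22/(-4 + 60)) + 9653 = (-6 + 22/56)/(88 + 22/56) + 9653 = (-6 + (1/56)*22)/(88 + (1/56)*22) + 9653 = (-6 + 11/28)/(88 + 11/28) + 9653 = -157/28/(2475/28) + 9653 = (28/2475)*(-157/28) + 9653 = -157/2475 + 9653 = 23891018/2475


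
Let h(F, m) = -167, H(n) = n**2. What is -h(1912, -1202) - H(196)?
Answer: -38249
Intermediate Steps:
-h(1912, -1202) - H(196) = -1*(-167) - 1*196**2 = 167 - 1*38416 = 167 - 38416 = -38249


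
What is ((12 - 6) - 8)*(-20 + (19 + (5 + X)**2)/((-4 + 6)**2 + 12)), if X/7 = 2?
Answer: -15/2 ≈ -7.5000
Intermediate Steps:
X = 14 (X = 7*2 = 14)
((12 - 6) - 8)*(-20 + (19 + (5 + X)**2)/((-4 + 6)**2 + 12)) = ((12 - 6) - 8)*(-20 + (19 + (5 + 14)**2)/((-4 + 6)**2 + 12)) = (6 - 8)*(-20 + (19 + 19**2)/(2**2 + 12)) = -2*(-20 + (19 + 361)/(4 + 12)) = -2*(-20 + 380/16) = -2*(-20 + 380*(1/16)) = -2*(-20 + 95/4) = -2*15/4 = -15/2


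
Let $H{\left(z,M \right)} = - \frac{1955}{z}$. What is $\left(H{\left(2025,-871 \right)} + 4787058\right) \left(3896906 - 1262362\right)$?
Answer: $\frac{5107743517171856}{405} \approx 1.2612 \cdot 10^{13}$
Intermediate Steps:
$\left(H{\left(2025,-871 \right)} + 4787058\right) \left(3896906 - 1262362\right) = \left(- \frac{1955}{2025} + 4787058\right) \left(3896906 - 1262362\right) = \left(\left(-1955\right) \frac{1}{2025} + 4787058\right) 2634544 = \left(- \frac{391}{405} + 4787058\right) 2634544 = \frac{1938758099}{405} \cdot 2634544 = \frac{5107743517171856}{405}$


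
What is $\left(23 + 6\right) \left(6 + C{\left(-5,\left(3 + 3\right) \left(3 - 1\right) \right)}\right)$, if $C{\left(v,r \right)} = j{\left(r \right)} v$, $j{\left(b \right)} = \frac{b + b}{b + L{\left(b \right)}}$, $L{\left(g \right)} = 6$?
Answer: $- \frac{58}{3} \approx -19.333$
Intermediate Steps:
$j{\left(b \right)} = \frac{2 b}{6 + b}$ ($j{\left(b \right)} = \frac{b + b}{b + 6} = \frac{2 b}{6 + b}$)
$C{\left(v,r \right)} = \frac{2 r v}{6 + r}$ ($C{\left(v,r \right)} = \frac{2 r}{6 + r} v = \frac{2 r v}{6 + r}$)
$\left(23 + 6\right) \left(6 + C{\left(-5,\left(3 + 3\right) \left(3 - 1\right) \right)}\right) = \left(23 + 6\right) \left(6 + 2 \left(3 + 3\right) \left(3 - 1\right) \left(-5\right) \frac{1}{6 + \left(3 + 3\right) \left(3 - 1\right)}\right) = 29 \left(6 + 2 \cdot 6 \cdot 2 \left(-5\right) \frac{1}{6 + 6 \cdot 2}\right) = 29 \left(6 + 2 \cdot 12 \left(-5\right) \frac{1}{6 + 12}\right) = 29 \left(6 + 2 \cdot 12 \left(-5\right) \frac{1}{18}\right) = 29 \left(6 - \frac{20}{3}\right) = 29 \left(- \frac{2}{3}\right) = - \frac{58}{3}$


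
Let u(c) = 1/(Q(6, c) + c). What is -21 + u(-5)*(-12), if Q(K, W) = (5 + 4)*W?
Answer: -519/25 ≈ -20.760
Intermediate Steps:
Q(K, W) = 9*W
u(c) = 1/(10*c) (u(c) = 1/(9*c + c) = 1/(10*c))
-21 + u(-5)*(-12) = -21 + ((⅒)/(-5))*(-12) = -21 + ((⅒)*(-⅕))*(-12) = -21 - 1/50*(-12) = -21 + 6/25 = -519/25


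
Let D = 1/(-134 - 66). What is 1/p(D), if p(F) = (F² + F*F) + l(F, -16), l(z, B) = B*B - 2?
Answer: 20000/5080001 ≈ 0.0039370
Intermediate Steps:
l(z, B) = -2 + B² (l(z, B) = B² - 2 = -2 + B²)
D = -1/200 (D = 1/(-200) = -1/200 ≈ -0.0050000)
p(F) = 254 + 2*F² (p(F) = (F² + F*F) + (-2 + (-16)²) = (F² + F²) + (-2 + 256) = 2*F² + 254 = 254 + 2*F²)
1/p(D) = 1/(254 + 2*(-1/200)²) = 1/(254 + 2*(1/40000)) = 1/(254 + 1/20000) = 1/(5080001/20000) = 20000/5080001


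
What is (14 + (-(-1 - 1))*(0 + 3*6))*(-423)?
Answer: -21150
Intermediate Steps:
(14 + (-(-1 - 1))*(0 + 3*6))*(-423) = (14 + (-1*(-2))*(0 + 18))*(-423) = (14 + 2*18)*(-423) = (14 + 36)*(-423) = 50*(-423) = -21150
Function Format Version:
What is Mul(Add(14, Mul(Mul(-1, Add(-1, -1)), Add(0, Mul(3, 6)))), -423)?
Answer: -21150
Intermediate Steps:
Mul(Add(14, Mul(Mul(-1, Add(-1, -1)), Add(0, Mul(3, 6)))), -423) = Mul(Add(14, Mul(Mul(-1, -2), Add(0, 18))), -423) = Mul(Add(14, Mul(2, 18)), -423) = Mul(Add(14, 36), -423) = Mul(50, -423) = -21150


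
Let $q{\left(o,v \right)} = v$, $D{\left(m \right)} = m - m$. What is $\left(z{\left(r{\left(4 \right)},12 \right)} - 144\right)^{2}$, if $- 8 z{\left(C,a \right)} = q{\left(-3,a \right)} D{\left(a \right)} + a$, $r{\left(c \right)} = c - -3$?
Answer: $\frac{84681}{4} \approx 21170.0$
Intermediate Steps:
$D{\left(m \right)} = 0$
$r{\left(c \right)} = 3 + c$ ($r{\left(c \right)} = c + 3 = 3 + c$)
$z{\left(C,a \right)} = - \frac{a}{8}$ ($z{\left(C,a \right)} = - \frac{a 0 + a}{8} = - \frac{0 + a}{8} = - \frac{a}{8}$)
$\left(z{\left(r{\left(4 \right)},12 \right)} - 144\right)^{2} = \left(\left(- \frac{1}{8}\right) 12 - 144\right)^{2} = \left(- \frac{3}{2} - 144\right)^{2} = \left(- \frac{291}{2}\right)^{2} = \frac{84681}{4}$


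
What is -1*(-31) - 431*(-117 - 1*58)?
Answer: 75456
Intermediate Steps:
-1*(-31) - 431*(-117 - 1*58) = 31 - 431*(-117 - 58) = 31 - 431*(-175) = 31 + 75425 = 75456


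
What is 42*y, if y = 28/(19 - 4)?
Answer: 392/5 ≈ 78.400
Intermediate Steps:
y = 28/15 ≈ 1.8667
42*y = 42*(28/15) = 392/5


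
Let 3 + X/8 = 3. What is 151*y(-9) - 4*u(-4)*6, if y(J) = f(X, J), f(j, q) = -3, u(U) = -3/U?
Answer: -471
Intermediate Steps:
X = 0 (X = -24 + 8*3 = -24 + 24 = 0)
y(J) = -3
151*y(-9) - 4*u(-4)*6 = 151*(-3) - (-12)/(-4)*6 = -453 - (-12)*(-1)/4*6 = -453 - 4*¾*6 = -453 - 3*6 = -453 - 18 = -471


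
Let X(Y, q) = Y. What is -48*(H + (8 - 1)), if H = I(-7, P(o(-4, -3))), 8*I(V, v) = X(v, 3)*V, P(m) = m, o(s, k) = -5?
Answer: -546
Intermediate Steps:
I(V, v) = V*v/8 (I(V, v) = (v*V)/8 = (V*v)/8 = V*v/8)
H = 35/8 (H = (⅛)*(-7)*(-5) = 35/8 ≈ 4.3750)
-48*(H + (8 - 1)) = -48*(35/8 + (8 - 1)) = -48*(35/8 + 7) = -48*91/8 = -546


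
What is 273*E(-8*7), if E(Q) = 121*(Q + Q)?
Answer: -3699696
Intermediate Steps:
E(Q) = 242*Q (E(Q) = 121*(2*Q) = 242*Q)
273*E(-8*7) = 273*(242*(-8*7)) = 273*(242*(-56)) = 273*(-13552) = -3699696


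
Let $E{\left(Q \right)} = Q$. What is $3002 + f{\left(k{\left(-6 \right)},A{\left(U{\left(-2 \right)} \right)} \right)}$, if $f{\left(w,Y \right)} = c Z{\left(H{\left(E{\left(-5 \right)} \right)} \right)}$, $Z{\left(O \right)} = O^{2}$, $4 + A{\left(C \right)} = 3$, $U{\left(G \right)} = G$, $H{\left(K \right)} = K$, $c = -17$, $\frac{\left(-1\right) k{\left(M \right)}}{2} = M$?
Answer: $2577$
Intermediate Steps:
$k{\left(M \right)} = - 2 M$
$A{\left(C \right)} = -1$ ($A{\left(C \right)} = -4 + 3 = -1$)
$f{\left(w,Y \right)} = -425$ ($f{\left(w,Y \right)} = - 17 \left(-5\right)^{2} = \left(-17\right) 25 = -425$)
$3002 + f{\left(k{\left(-6 \right)},A{\left(U{\left(-2 \right)} \right)} \right)} = 3002 - 425 = 2577$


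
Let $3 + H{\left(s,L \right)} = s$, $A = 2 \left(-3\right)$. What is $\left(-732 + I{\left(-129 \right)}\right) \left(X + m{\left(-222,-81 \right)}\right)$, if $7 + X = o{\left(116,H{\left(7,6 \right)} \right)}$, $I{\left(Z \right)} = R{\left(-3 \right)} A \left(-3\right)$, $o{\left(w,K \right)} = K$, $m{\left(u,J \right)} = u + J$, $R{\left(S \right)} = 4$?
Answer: $201960$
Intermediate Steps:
$A = -6$
$H{\left(s,L \right)} = -3 + s$
$m{\left(u,J \right)} = J + u$
$I{\left(Z \right)} = 72$ ($I{\left(Z \right)} = 4 \left(-6\right) \left(-3\right) = \left(-24\right) \left(-3\right) = 72$)
$X = -3$ ($X = -7 + \left(-3 + 7\right) = -7 + 4 = -3$)
$\left(-732 + I{\left(-129 \right)}\right) \left(X + m{\left(-222,-81 \right)}\right) = \left(-732 + 72\right) \left(-3 - 303\right) = - 660 \left(-3 - 303\right) = \left(-660\right) \left(-306\right) = 201960$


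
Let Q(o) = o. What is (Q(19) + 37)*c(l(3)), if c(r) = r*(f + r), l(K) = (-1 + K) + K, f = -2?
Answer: 840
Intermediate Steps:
l(K) = -1 + 2*K
c(r) = r*(-2 + r)
(Q(19) + 37)*c(l(3)) = (19 + 37)*((-1 + 2*3)*(-2 + (-1 + 2*3))) = 56*((-1 + 6)*(-2 + (-1 + 6))) = 56*(5*(-2 + 5)) = 56*(5*3) = 56*15 = 840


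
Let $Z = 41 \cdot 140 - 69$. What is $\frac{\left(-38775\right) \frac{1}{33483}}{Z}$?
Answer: $- \frac{12925}{63294031} \approx -0.00020421$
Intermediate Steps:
$Z = 5671$ ($Z = 5740 - 69 = 5671$)
$\frac{\left(-38775\right) \frac{1}{33483}}{Z} = \frac{\left(-38775\right) \frac{1}{33483}}{5671} = \left(-38775\right) \frac{1}{33483} \cdot \frac{1}{5671} = \left(- \frac{12925}{11161}\right) \frac{1}{5671} = - \frac{12925}{63294031}$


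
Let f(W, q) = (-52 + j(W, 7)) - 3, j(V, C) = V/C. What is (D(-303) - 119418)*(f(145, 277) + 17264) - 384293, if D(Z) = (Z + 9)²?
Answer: -3980583107/7 ≈ -5.6865e+8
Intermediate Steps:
D(Z) = (9 + Z)²
f(W, q) = -55 + W/7 (f(W, q) = (-52 + W/7) - 3 = -55 + W/7)
(D(-303) - 119418)*(f(145, 277) + 17264) - 384293 = ((9 - 303)² - 119418)*((-55 + (⅐)*145) + 17264) - 384293 = ((-294)² - 119418)*((-55 + 145/7) + 17264) - 384293 = (86436 - 119418)*(-240/7 + 17264) - 384293 = -32982*120608/7 - 384293 = -3977893056/7 - 384293 = -3980583107/7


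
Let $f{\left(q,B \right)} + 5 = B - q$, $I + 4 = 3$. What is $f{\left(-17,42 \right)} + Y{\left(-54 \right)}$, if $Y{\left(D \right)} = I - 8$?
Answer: $45$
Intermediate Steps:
$I = -1$ ($I = -4 + 3 = -1$)
$Y{\left(D \right)} = -9$ ($Y{\left(D \right)} = -1 - 8 = -9$)
$f{\left(q,B \right)} = -5 + B - q$ ($f{\left(q,B \right)} = -5 + \left(B - q\right) = -5 + B - q$)
$f{\left(-17,42 \right)} + Y{\left(-54 \right)} = \left(-5 + 42 - -17\right) - 9 = \left(-5 + 42 + 17\right) - 9 = 54 - 9 = 45$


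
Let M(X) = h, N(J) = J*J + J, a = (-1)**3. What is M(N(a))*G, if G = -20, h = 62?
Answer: -1240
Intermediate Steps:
a = -1
N(J) = J + J**2 (N(J) = J**2 + J = J + J**2)
M(X) = 62
M(N(a))*G = 62*(-20) = -1240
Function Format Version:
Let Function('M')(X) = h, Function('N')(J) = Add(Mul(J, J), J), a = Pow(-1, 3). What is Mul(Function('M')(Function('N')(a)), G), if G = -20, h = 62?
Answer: -1240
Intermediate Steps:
a = -1
Function('N')(J) = Add(J, Pow(J, 2)) (Function('N')(J) = Add(Pow(J, 2), J) = Add(J, Pow(J, 2)))
Function('M')(X) = 62
Mul(Function('M')(Function('N')(a)), G) = Mul(62, -20) = -1240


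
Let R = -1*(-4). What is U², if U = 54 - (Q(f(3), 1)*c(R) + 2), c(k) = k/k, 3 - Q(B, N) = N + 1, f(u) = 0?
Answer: 2601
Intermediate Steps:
Q(B, N) = 2 - N (Q(B, N) = 3 - (N + 1) = 3 - (1 + N) = 3 + (-1 - N) = 2 - N)
R = 4
c(k) = 1
U = 51 (U = 54 - ((2 - 1*1)*1 + 2) = 54 - ((2 - 1)*1 + 2) = 54 - (1*1 + 2) = 54 - (1 + 2) = 54 - 1*3 = 54 - 3 = 51)
U² = 51² = 2601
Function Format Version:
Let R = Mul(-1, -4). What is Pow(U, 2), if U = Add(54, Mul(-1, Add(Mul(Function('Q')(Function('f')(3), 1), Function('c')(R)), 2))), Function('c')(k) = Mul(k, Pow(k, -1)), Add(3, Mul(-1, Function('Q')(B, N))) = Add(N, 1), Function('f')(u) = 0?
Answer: 2601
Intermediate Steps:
Function('Q')(B, N) = Add(2, Mul(-1, N)) (Function('Q')(B, N) = Add(3, Mul(-1, Add(N, 1))) = Add(3, Mul(-1, Add(1, N))) = Add(3, Add(-1, Mul(-1, N))) = Add(2, Mul(-1, N)))
R = 4
Function('c')(k) = 1
U = 51 (U = Add(54, Mul(-1, Add(Mul(Add(2, Mul(-1, 1)), 1), 2))) = Add(54, Mul(-1, Add(Mul(Add(2, -1), 1), 2))) = Add(54, Mul(-1, Add(Mul(1, 1), 2))) = Add(54, Mul(-1, Add(1, 2))) = Add(54, Mul(-1, 3)) = Add(54, -3) = 51)
Pow(U, 2) = Pow(51, 2) = 2601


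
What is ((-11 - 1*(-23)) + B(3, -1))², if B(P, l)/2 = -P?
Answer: 36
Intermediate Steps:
B(P, l) = -2*P (B(P, l) = 2*(-P) = -2*P)
((-11 - 1*(-23)) + B(3, -1))² = ((-11 - 1*(-23)) - 2*3)² = ((-11 + 23) - 6)² = (12 - 6)² = 6² = 36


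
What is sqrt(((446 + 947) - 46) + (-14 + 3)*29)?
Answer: 2*sqrt(257) ≈ 32.062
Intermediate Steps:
sqrt(((446 + 947) - 46) + (-14 + 3)*29) = sqrt((1393 - 46) - 11*29) = sqrt(1347 - 319) = sqrt(1028) = 2*sqrt(257)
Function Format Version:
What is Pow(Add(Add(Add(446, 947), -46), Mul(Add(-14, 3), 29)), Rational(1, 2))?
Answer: Mul(2, Pow(257, Rational(1, 2))) ≈ 32.062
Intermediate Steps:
Pow(Add(Add(Add(446, 947), -46), Mul(Add(-14, 3), 29)), Rational(1, 2)) = Pow(Add(Add(1393, -46), Mul(-11, 29)), Rational(1, 2)) = Pow(Add(1347, -319), Rational(1, 2)) = Pow(1028, Rational(1, 2)) = Mul(2, Pow(257, Rational(1, 2)))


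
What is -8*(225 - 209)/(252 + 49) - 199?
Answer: -60027/301 ≈ -199.43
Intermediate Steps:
-8*(225 - 209)/(252 + 49) - 199 = -128/301 - 199 = -60027/301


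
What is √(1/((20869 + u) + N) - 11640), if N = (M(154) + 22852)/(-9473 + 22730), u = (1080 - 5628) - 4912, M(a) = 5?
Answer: I*√29595616631110352190/50423990 ≈ 107.89*I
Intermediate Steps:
u = -9460 (u = -4548 - 4912 = -9460)
N = 7619/4419 (N = (5 + 22852)/(-9473 + 22730) = 22857/13257 = 22857*(1/13257) = 7619/4419 ≈ 1.7241)
√(1/((20869 + u) + N) - 11640) = √(1/((20869 - 9460) + 7619/4419) - 11640) = √(1/(11409 + 7619/4419) - 11640) = √(1/(50423990/4419) - 11640) = √(4419/50423990 - 11640) = √(-586935239181/50423990) = I*√29595616631110352190/50423990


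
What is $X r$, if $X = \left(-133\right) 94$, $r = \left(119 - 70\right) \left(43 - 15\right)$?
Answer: $-17152744$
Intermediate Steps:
$r = 1372$ ($r = 49 \cdot 28 = 1372$)
$X = -12502$
$X r = \left(-12502\right) 1372 = -17152744$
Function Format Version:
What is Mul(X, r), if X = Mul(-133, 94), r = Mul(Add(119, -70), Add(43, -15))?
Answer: -17152744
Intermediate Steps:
r = 1372 (r = Mul(49, 28) = 1372)
X = -12502
Mul(X, r) = Mul(-12502, 1372) = -17152744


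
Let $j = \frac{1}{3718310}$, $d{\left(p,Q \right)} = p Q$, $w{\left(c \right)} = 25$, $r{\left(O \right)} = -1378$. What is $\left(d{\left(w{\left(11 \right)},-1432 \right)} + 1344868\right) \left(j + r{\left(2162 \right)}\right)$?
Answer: $- \frac{3353721716915586}{1859155} \approx -1.8039 \cdot 10^{9}$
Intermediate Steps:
$d{\left(p,Q \right)} = Q p$
$j = \frac{1}{3718310} \approx 2.6894 \cdot 10^{-7}$
$\left(d{\left(w{\left(11 \right)},-1432 \right)} + 1344868\right) \left(j + r{\left(2162 \right)}\right) = \left(\left(-1432\right) 25 + 1344868\right) \left(\frac{1}{3718310} - 1378\right) = \left(-35800 + 1344868\right) \left(- \frac{5123831179}{3718310}\right) = 1309068 \left(- \frac{5123831179}{3718310}\right) = - \frac{3353721716915586}{1859155}$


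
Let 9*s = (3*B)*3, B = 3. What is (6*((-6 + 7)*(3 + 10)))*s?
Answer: 234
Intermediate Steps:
s = 3 (s = ((3*3)*3)/9 = (9*3)/9 = (⅑)*27 = 3)
(6*((-6 + 7)*(3 + 10)))*s = (6*((-6 + 7)*(3 + 10)))*3 = (6*(1*13))*3 = (6*13)*3 = 78*3 = 234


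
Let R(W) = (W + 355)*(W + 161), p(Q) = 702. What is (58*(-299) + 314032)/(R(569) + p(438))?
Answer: 148345/337611 ≈ 0.43940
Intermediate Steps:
R(W) = (161 + W)*(355 + W) (R(W) = (355 + W)*(161 + W) = (161 + W)*(355 + W))
(58*(-299) + 314032)/(R(569) + p(438)) = (58*(-299) + 314032)/((57155 + 569² + 516*569) + 702) = (-17342 + 314032)/((57155 + 323761 + 293604) + 702) = 296690/(674520 + 702) = 296690/675222 = 296690*(1/675222) = 148345/337611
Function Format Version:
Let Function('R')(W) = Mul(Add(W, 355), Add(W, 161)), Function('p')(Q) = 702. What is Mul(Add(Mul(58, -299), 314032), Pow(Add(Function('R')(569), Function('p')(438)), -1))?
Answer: Rational(148345, 337611) ≈ 0.43940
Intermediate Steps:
Function('R')(W) = Mul(Add(161, W), Add(355, W)) (Function('R')(W) = Mul(Add(355, W), Add(161, W)) = Mul(Add(161, W), Add(355, W)))
Mul(Add(Mul(58, -299), 314032), Pow(Add(Function('R')(569), Function('p')(438)), -1)) = Mul(Add(Mul(58, -299), 314032), Pow(Add(Add(57155, Pow(569, 2), Mul(516, 569)), 702), -1)) = Mul(Add(-17342, 314032), Pow(Add(Add(57155, 323761, 293604), 702), -1)) = Mul(296690, Pow(Add(674520, 702), -1)) = Mul(296690, Pow(675222, -1)) = Mul(296690, Rational(1, 675222)) = Rational(148345, 337611)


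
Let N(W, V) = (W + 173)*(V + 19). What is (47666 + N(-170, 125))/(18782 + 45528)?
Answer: 24049/32155 ≈ 0.74791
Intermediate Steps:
N(W, V) = (19 + V)*(173 + W) (N(W, V) = (173 + W)*(19 + V) = (19 + V)*(173 + W))
(47666 + N(-170, 125))/(18782 + 45528) = (47666 + (3287 + 19*(-170) + 173*125 + 125*(-170)))/(18782 + 45528) = (47666 + (3287 - 3230 + 21625 - 21250))/64310 = (47666 + 432)*(1/64310) = 48098*(1/64310) = 24049/32155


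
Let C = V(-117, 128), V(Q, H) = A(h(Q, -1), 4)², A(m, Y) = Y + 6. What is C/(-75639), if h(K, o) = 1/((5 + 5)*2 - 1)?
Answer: -100/75639 ≈ -0.0013221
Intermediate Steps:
h(K, o) = 1/19 (h(K, o) = 1/(10*2 - 1) = 1/(20 - 1) = 1/19)
A(m, Y) = 6 + Y
V(Q, H) = 100 (V(Q, H) = (6 + 4)² = 10² = 100)
C = 100
C/(-75639) = 100/(-75639) = 100*(-1/75639) = -100/75639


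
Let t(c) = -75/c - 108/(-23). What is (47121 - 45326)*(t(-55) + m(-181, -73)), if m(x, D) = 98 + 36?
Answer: 63605825/253 ≈ 2.5141e+5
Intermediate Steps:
m(x, D) = 134
t(c) = 108/23 - 75/c (t(c) = -75/c - 108*(-1/23) = -75/c + 108/23 = 108/23 - 75/c)
(47121 - 45326)*(t(-55) + m(-181, -73)) = (47121 - 45326)*((108/23 - 75/(-55)) + 134) = 1795*((108/23 - 75*(-1/55)) + 134) = 1795*((108/23 + 15/11) + 134) = 1795*(1533/253 + 134) = 1795*(35435/253) = 63605825/253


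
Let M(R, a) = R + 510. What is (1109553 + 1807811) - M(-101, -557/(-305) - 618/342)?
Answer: 2916955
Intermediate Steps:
M(R, a) = 510 + R
(1109553 + 1807811) - M(-101, -557/(-305) - 618/342) = (1109553 + 1807811) - (510 - 101) = 2917364 - 1*409 = 2917364 - 409 = 2916955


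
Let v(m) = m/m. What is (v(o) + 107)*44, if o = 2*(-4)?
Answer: 4752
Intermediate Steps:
o = -8
v(m) = 1
(v(o) + 107)*44 = (1 + 107)*44 = 108*44 = 4752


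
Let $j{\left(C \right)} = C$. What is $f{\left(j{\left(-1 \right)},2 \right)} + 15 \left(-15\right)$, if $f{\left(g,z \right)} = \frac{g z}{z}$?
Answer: $-226$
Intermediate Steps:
$f{\left(g,z \right)} = g$
$f{\left(j{\left(-1 \right)},2 \right)} + 15 \left(-15\right) = -1 + 15 \left(-15\right) = -1 - 225 = -226$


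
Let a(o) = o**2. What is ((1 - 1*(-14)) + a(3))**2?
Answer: 576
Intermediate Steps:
((1 - 1*(-14)) + a(3))**2 = ((1 - 1*(-14)) + 3**2)**2 = ((1 + 14) + 9)**2 = (15 + 9)**2 = 24**2 = 576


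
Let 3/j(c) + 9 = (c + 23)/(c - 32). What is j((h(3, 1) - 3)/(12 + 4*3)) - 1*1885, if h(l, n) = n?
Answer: -128201/68 ≈ -1885.3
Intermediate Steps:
j(c) = 3/(-9 + (23 + c)/(-32 + c)) (j(c) = 3/(-9 + (c + 23)/(c - 32)) = 3/(-9 + (23 + c)/(-32 + c)))
j((h(3, 1) - 3)/(12 + 4*3)) - 1*1885 = 3*(32 - (1 - 3)/(12 + 4*3))/(-311 + 8*((1 - 3)/(12 + 4*3))) - 1*1885 = 3*(32 - (-2)/(12 + 12))/(-311 + 8*(-2/(12 + 12))) - 1885 = 3*(32 - (-2)/24)/(-311 + 8*(-2/24)) - 1885 = 3*(32 - (-2)/24)/(-311 + 8*(-2*1/24)) - 1885 = 3*(32 - 1*(-1/12))/(-311 + 8*(-1/12)) - 1885 = 3*(32 + 1/12)/(-311 - ⅔) - 1885 = 3*(385/12)/(-935/3) - 1885 = 3*(-3/935)*(385/12) - 1885 = -21/68 - 1885 = -128201/68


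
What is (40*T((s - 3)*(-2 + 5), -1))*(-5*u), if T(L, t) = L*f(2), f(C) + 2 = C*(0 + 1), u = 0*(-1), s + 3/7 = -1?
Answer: 0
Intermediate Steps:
s = -10/7 (s = -3/7 - 1 = -10/7 ≈ -1.4286)
u = 0
f(C) = -2 + C (f(C) = -2 + C*(0 + 1) = -2 + C*1 = -2 + C)
T(L, t) = 0 (T(L, t) = L*(-2 + 2) = L*0 = 0)
(40*T((s - 3)*(-2 + 5), -1))*(-5*u) = (40*0)*(-5*0) = 0*0 = 0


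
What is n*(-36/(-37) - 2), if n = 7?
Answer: -266/37 ≈ -7.1892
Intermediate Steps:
n*(-36/(-37) - 2) = 7*(-36/(-37) - 2) = 7*(-36*(-1/37) - 2) = 7*(36/37 - 2) = 7*(-38/37) = -266/37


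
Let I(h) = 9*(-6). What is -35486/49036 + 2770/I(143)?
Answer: -34436491/661986 ≈ -52.020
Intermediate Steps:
I(h) = -54
-35486/49036 + 2770/I(143) = -35486/49036 + 2770/(-54) = -35486*1/49036 + 2770*(-1/54) = -17743/24518 - 1385/27 = -34436491/661986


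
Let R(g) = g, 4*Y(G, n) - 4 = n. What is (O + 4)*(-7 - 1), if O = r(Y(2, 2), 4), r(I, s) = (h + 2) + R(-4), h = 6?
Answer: -64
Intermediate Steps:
Y(G, n) = 1 + n/4
r(I, s) = 4 (r(I, s) = (6 + 2) - 4 = 8 - 4 = 4)
O = 4
(O + 4)*(-7 - 1) = (4 + 4)*(-7 - 1) = 8*(-8) = -64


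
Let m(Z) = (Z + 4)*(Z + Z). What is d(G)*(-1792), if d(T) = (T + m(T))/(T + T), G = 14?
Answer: -33152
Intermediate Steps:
m(Z) = 2*Z*(4 + Z) (m(Z) = (4 + Z)*(2*Z) = 2*Z*(4 + Z))
d(T) = (T + 2*T*(4 + T))/(2*T) (d(T) = (T + 2*T*(4 + T))/(T + T) = (T + 2*T*(4 + T))/((2*T)) = (T + 2*T*(4 + T))*(1/(2*T)) = (T + 2*T*(4 + T))/(2*T))
d(G)*(-1792) = (9/2 + 14)*(-1792) = (37/2)*(-1792) = -33152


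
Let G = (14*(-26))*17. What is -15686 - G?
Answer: -9498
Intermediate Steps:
G = -6188 (G = -364*17 = -6188)
-15686 - G = -15686 - 1*(-6188) = -15686 + 6188 = -9498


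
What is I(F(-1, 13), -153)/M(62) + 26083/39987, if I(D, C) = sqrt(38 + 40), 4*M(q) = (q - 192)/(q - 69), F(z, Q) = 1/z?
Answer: 26083/39987 + 14*sqrt(78)/65 ≈ 2.5545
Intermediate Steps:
M(q) = (-192 + q)/(4*(-69 + q)) (M(q) = ((q - 192)/(q - 69))/4 = ((-192 + q)/(-69 + q))/4 = (-192 + q)/(4*(-69 + q)))
I(D, C) = sqrt(78)
I(F(-1, 13), -153)/M(62) + 26083/39987 = sqrt(78)/(((-192 + 62)/(4*(-69 + 62)))) + 26083/39987 = sqrt(78)/(((1/4)*(-130)/(-7))) + 26083*(1/39987) = sqrt(78)/(((1/4)*(-1/7)*(-130))) + 26083/39987 = sqrt(78)/(65/14) + 26083/39987 = sqrt(78)*(14/65) + 26083/39987 = 14*sqrt(78)/65 + 26083/39987 = 26083/39987 + 14*sqrt(78)/65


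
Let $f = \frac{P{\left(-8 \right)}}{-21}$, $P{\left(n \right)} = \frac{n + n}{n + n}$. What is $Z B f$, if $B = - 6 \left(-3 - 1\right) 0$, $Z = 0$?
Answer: $0$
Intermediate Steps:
$P{\left(n \right)} = 1$ ($P{\left(n \right)} = \frac{2 n}{2 n} = 2 n \frac{1}{2 n} = 1$)
$f = - \frac{1}{21}$ ($f = 1 \frac{1}{-21} = 1 \left(- \frac{1}{21}\right) = - \frac{1}{21} \approx -0.047619$)
$B = 0$ ($B = - 6 \left(\left(-4\right) 0\right) = \left(-6\right) 0 = 0$)
$Z B f = 0 \cdot 0 \left(- \frac{1}{21}\right) = 0 \left(- \frac{1}{21}\right) = 0$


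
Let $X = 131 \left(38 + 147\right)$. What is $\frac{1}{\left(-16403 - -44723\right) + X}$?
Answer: $\frac{1}{52555} \approx 1.9028 \cdot 10^{-5}$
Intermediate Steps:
$X = 24235$ ($X = 131 \cdot 185 = 24235$)
$\frac{1}{\left(-16403 - -44723\right) + X} = \frac{1}{\left(-16403 - -44723\right) + 24235} = \frac{1}{\left(-16403 + 44723\right) + 24235} = \frac{1}{28320 + 24235} = \frac{1}{52555}$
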